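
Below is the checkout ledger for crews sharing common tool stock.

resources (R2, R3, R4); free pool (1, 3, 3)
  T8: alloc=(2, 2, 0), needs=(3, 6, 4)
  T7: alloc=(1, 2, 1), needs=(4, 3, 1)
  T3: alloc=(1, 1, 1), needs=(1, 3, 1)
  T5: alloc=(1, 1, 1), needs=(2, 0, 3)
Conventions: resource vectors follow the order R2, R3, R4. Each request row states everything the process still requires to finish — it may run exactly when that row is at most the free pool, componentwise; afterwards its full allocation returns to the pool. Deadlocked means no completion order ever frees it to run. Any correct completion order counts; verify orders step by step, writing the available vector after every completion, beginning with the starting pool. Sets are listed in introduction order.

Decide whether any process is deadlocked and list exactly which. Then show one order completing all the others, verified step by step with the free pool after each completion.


The deadlocked set is T8 and T7.
Key observation: after T3, T5 the pool peaks at (3, 5, 5), and each blocked process is short somewhere: T8 on R3; T7 on R2.
The rest can finish in the order T3, T5. Walking it through:
  pool = (1, 3, 3)
  T3 needs (1, 3, 1) <= (1, 3, 3) -> finishes; pool += (1, 1, 1) = (2, 4, 4)
  T5 needs (2, 0, 3) <= (2, 4, 4) -> finishes; pool += (1, 1, 1) = (3, 5, 5)
The blocked processes can never fit:
  T8 cannot run: need (3, 6, 4) vs free (3, 5, 5) (insufficient R3)
  T7 cannot run: need (4, 3, 1) vs free (3, 5, 5) (insufficient R2)


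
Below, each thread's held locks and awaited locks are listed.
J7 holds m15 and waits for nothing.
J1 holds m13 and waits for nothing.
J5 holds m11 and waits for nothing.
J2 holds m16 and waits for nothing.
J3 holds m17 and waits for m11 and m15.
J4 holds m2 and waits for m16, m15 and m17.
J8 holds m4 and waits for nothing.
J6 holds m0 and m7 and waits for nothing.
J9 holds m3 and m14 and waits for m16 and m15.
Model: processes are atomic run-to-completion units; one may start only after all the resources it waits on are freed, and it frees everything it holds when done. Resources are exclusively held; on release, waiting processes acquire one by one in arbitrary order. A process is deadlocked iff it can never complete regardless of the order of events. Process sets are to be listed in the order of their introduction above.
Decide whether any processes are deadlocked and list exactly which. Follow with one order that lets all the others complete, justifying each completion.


No process is deadlocked.
Key observation: the wait graph is acyclic; completion cascades from the unblocked processes through everyone else.
One completion order for the rest: J7, J2, J5, J6, J3, J4, J8, J9, J1.
Check, step by step:
  run J7 (it waits on nothing); releases m15
  run J2 (it waits on nothing); releases m16
  run J5 (it waits on nothing); releases m11
  run J6 (it waits on nothing); releases m0 and m7
  J3: everything it awaited (m11 and m15) is free; runs, freeing m17
  J4: everything it awaited (m16, m15 and m17) is free; runs, freeing m2
  run J8 (it waits on nothing); releases m4
  J9: everything it awaited (m16 and m15) is free; runs, freeing m3 and m14
  run J1 (it waits on nothing); releases m13


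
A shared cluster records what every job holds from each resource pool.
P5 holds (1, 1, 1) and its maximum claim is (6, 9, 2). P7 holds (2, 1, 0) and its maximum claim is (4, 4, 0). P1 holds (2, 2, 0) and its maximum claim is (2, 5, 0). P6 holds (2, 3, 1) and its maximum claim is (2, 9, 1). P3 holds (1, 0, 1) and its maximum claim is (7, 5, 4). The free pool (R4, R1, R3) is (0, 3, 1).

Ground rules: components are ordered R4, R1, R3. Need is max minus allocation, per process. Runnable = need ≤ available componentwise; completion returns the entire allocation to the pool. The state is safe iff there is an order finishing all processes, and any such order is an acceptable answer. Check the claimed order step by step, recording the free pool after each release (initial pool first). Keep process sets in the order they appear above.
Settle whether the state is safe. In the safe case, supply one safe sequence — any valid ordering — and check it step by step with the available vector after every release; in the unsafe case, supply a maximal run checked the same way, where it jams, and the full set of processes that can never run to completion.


The state is SAFE; one workable sequence: P1, P7, P6, P5, P3.
Key observation: reading the order forward, P1 is the first process whose need (0, 3, 0) meets the free pool (0, 3, 1) exactly on a resource it requests.
Walking it through:
  pool = (0, 3, 1)
  P1 needs (0, 3, 0) <= (0, 3, 1) -> finishes; pool += (2, 2, 0) = (2, 5, 1)
  P7 needs (2, 3, 0) <= (2, 5, 1) -> finishes; pool += (2, 1, 0) = (4, 6, 1)
  P6 needs (0, 6, 0) <= (4, 6, 1) -> finishes; pool += (2, 3, 1) = (6, 9, 2)
  P5 needs (5, 8, 1) <= (6, 9, 2) -> finishes; pool += (1, 1, 1) = (7, 10, 3)
  P3 needs (6, 5, 3) <= (7, 10, 3) -> finishes; pool += (1, 0, 1) = (8, 10, 4)


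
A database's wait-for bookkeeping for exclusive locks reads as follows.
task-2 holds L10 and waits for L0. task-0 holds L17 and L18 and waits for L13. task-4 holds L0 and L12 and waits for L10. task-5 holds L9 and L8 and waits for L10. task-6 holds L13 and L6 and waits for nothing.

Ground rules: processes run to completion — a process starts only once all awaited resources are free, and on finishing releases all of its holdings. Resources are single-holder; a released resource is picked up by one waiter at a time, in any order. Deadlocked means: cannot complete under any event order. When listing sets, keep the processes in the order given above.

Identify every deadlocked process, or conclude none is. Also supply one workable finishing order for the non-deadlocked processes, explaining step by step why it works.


Deadlocked: task-2, task-4 and task-5.
Key observation: task-2 -> task-4 -> task-2 is a circular wait — nothing in it can go first; task-5 waits into the deadlock from upstream.
One completion order for the rest: task-6, task-0.
Step-by-step check:
  run task-6 (it waits on nothing); releases L13 and L6
  task-0: everything it awaited (L13) is free; runs, freeing L17 and L18


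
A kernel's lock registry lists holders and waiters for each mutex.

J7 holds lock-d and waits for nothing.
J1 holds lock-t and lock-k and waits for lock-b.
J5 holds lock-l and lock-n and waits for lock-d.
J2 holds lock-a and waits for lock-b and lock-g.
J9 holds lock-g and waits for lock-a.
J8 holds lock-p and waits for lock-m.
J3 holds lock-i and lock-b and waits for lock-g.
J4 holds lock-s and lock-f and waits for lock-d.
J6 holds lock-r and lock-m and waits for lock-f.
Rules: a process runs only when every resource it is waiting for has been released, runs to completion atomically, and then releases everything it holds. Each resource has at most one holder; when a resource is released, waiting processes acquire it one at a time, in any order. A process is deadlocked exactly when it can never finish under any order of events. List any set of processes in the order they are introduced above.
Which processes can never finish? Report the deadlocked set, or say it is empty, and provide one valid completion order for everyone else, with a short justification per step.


Deadlocked: J1, J2, J9 and J3.
Key observation: the waits loop around J9 -> J2 -> J9 with no way out; J3 is caught in further circular waits and J1 waits into the deadlock from upstream.
The rest can finish in the order J7, J4, J6, J8, J5.
Walking it through:
  J7 waits on nothing -> runs at once and releases lock-d
  J4 waits on lock-d — all released -> runs and releases lock-s and lock-f
  J6 waits on lock-f — all released -> runs and releases lock-r and lock-m
  J8 waits on lock-m — all released -> runs and releases lock-p
  J5 waits on lock-d — all released -> runs and releases lock-l and lock-n


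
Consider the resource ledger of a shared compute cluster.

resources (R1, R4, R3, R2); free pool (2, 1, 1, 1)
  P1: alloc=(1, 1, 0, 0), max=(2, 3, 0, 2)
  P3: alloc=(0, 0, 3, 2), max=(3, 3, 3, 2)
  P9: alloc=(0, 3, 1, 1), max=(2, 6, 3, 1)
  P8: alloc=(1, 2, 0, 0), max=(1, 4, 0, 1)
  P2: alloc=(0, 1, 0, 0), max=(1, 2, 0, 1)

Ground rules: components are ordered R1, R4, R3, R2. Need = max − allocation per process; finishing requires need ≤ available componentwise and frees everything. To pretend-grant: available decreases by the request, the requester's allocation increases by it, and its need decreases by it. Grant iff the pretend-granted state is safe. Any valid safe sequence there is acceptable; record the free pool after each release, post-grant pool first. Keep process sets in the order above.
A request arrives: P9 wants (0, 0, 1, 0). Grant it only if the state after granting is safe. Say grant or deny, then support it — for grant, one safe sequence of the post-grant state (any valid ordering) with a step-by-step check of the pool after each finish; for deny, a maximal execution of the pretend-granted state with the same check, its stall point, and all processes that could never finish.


GRANT — the state after the grant stays safe, e.g. via P2, P8, P3, P9, P1.
Key observation: (2, 1, 0, 1) free after granting still covers P2 first, and each release covers the next.
Verifying the post-grant state step by step:
  pool = (2, 1, 0, 1)
  P2 needs (1, 1, 0, 1) <= (2, 1, 0, 1) -> finishes; pool += (0, 1, 0, 0) = (2, 2, 0, 1)
  P8 needs (0, 2, 0, 1) <= (2, 2, 0, 1) -> finishes; pool += (1, 2, 0, 0) = (3, 4, 0, 1)
  P3 needs (3, 3, 0, 0) <= (3, 4, 0, 1) -> finishes; pool += (0, 0, 3, 2) = (3, 4, 3, 3)
  P9 needs (2, 3, 1, 0) <= (3, 4, 3, 3) -> finishes; pool += (0, 3, 2, 1) = (3, 7, 5, 4)
  P1 needs (1, 2, 0, 2) <= (3, 7, 5, 4) -> finishes; pool += (1, 1, 0, 0) = (4, 8, 5, 4)


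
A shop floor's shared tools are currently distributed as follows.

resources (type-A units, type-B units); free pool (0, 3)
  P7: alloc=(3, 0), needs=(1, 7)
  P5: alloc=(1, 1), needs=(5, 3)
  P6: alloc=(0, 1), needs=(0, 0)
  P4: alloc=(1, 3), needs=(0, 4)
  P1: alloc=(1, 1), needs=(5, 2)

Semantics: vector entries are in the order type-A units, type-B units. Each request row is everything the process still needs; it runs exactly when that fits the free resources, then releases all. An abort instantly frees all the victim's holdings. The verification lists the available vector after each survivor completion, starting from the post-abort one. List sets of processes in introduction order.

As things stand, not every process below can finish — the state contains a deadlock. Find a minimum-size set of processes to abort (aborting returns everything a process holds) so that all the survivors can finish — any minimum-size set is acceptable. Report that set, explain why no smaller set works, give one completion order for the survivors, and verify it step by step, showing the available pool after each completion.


Minimum abort set: P5.
Key observation: aborting P5 returns (1, 1), and P1 — hopeless before — runs at step 4 with the returned capacity in the pool.
Why nothing smaller works: aborting no one leaves the state deadlocked as given.
One survivor order: P6, P4, P7, P1. Verifying each step (post-abort pool first):
  pool = (1, 4)
  P6: need (0, 0) fits (1, 4); releases (0, 1), pool now (1, 5)
  P4: need (0, 4) fits (1, 5); releases (1, 3), pool now (2, 8)
  P7: need (1, 7) fits (2, 8); releases (3, 0), pool now (5, 8)
  P1: need (5, 2) fits (5, 8); releases (1, 1), pool now (6, 9)


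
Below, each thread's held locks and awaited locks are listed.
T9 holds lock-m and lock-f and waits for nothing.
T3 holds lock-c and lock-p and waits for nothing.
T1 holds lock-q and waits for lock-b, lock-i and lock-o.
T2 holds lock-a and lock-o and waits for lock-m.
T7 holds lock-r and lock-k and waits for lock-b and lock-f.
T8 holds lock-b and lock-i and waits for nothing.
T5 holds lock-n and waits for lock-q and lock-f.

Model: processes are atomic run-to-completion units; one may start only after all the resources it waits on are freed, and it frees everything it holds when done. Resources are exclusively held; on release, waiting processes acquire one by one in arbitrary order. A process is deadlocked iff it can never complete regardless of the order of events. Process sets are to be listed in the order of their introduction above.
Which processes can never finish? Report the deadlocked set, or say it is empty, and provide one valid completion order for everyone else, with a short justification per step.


Nothing here is deadlocked.
Key observation: the waits form no ring: some process can always run, and its releases unblock the others one by one.
The rest can finish in the order T8, T9, T2, T7, T3, T1, T5.
Check, step by step:
  run T8 (it waits on nothing); releases lock-b and lock-i
  run T9 (it waits on nothing); releases lock-m and lock-f
  T2 waits on lock-m — all released -> runs and releases lock-a and lock-o
  T7 waits on lock-b and lock-f — all released -> runs and releases lock-r and lock-k
  run T3 (it waits on nothing); releases lock-c and lock-p
  T1 waits on lock-b, lock-i and lock-o — all released -> runs and releases lock-q
  T5 waits on lock-q and lock-f — all released -> runs and releases lock-n


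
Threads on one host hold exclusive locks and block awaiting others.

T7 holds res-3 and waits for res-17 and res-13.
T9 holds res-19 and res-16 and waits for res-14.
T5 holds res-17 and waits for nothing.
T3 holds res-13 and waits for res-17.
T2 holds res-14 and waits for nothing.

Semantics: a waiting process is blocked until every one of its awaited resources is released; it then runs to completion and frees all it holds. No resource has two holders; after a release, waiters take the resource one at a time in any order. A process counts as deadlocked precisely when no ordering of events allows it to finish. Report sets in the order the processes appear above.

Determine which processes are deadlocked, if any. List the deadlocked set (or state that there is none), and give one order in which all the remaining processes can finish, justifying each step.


No process is deadlocked.
Key observation: the wait graph is acyclic; completion cascades from the unblocked processes through everyone else.
One completion order for the rest: T5, T2, T3, T9, T7.
Verifying each step:
  T5: no waits; runs immediately, freeing res-17
  T2: no waits; runs immediately, freeing res-14
  run T3 (all its waits — res-17 — are resolved); releases res-13
  run T9 (all its waits — res-14 — are resolved); releases res-19 and res-16
  run T7 (all its waits — res-17 and res-13 — are resolved); releases res-3


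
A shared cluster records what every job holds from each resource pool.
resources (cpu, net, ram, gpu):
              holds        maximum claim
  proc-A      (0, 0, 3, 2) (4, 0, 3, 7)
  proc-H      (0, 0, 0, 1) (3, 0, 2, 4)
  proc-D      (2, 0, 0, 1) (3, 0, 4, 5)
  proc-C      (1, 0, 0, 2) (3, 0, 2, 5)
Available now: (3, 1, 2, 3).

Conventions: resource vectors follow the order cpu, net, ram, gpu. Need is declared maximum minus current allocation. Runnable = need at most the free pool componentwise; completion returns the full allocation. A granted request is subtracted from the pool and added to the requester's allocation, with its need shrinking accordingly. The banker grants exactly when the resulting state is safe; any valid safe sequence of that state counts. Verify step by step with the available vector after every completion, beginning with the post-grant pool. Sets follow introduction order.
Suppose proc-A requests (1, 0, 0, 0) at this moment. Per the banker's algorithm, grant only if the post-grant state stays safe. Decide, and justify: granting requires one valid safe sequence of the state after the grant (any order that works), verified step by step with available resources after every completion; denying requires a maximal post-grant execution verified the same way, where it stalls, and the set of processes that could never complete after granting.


GRANT. The post-grant state is safe; one safe sequence: proc-C, proc-H, proc-A, proc-D.
Key observation: granting shrinks the pool to (2, 1, 2, 3), yet proc-C still fits and the chain goes through.
Verifying the post-grant state step by step:
  pool = (2, 1, 2, 3)
  proc-C: need (2, 0, 2, 3) fits (2, 1, 2, 3); releases (1, 0, 0, 2), pool now (3, 1, 2, 5)
  proc-H: need (3, 0, 2, 3) fits (3, 1, 2, 5); releases (0, 0, 0, 1), pool now (3, 1, 2, 6)
  proc-A: need (3, 0, 0, 5) fits (3, 1, 2, 6); releases (1, 0, 3, 2), pool now (4, 1, 5, 8)
  proc-D: need (1, 0, 4, 4) fits (4, 1, 5, 8); releases (2, 0, 0, 1), pool now (6, 1, 5, 9)


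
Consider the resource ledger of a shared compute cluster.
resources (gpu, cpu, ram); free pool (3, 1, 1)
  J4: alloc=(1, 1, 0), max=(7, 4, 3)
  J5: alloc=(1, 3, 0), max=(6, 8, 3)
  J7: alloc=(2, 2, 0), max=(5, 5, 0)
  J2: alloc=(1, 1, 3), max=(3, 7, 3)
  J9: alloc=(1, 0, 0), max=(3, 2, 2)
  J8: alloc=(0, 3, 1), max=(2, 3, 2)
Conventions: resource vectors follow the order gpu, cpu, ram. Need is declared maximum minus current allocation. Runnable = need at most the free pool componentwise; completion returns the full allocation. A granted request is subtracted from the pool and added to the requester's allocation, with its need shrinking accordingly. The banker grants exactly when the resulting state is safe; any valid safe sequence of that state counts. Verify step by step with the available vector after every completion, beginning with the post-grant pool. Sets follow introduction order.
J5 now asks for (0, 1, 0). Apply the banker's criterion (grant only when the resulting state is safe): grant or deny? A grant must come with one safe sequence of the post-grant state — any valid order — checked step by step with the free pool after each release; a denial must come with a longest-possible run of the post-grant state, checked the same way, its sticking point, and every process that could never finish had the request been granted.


DENY — the pretend-granted state is unsafe.
Key observation: after J8, J7, J9 the pool peaks at (6, 5, 2), and each blocked process is short somewhere: J4 on ram; J5 on ram; J2 on cpu.
After a pretend grant, a maximal execution: J8, J7, J9 — then nothing else fits. Check, step by step:
  pool = (3, 0, 1)
  J8: need (2, 0, 1) fits (3, 0, 1); releases (0, 3, 1), pool now (3, 3, 2)
  J7: need (3, 3, 0) fits (3, 3, 2); releases (2, 2, 0), pool now (5, 5, 2)
  J9: need (2, 2, 2) fits (5, 5, 2); releases (1, 0, 0), pool now (6, 5, 2)
  J4 cannot run: need (6, 3, 3) vs free (6, 5, 2) (insufficient ram)
  J5 cannot run: need (5, 4, 3) vs free (6, 5, 2) (insufficient ram)
  J2 cannot run: need (2, 6, 0) vs free (6, 5, 2) (insufficient cpu)
Had the request been granted, J4, J5 and J2 could never finish.


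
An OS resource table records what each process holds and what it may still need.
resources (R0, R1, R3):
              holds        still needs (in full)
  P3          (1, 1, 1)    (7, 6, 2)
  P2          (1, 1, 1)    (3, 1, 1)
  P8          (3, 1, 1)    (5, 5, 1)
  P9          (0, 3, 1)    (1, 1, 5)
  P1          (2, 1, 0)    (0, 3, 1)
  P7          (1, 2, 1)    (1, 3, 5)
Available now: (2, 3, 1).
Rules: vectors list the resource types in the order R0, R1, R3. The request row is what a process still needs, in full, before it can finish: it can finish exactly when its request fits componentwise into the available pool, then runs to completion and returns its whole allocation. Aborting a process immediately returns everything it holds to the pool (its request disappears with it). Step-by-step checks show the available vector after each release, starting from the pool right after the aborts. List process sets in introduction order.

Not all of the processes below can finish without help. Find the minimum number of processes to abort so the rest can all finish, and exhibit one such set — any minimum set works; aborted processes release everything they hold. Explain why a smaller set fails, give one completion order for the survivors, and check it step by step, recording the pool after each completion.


Minimum abort set: P9.
Key observation: the returned (0, 3, 1) from P9 is what brings P7 — unrunnable before, under any order — into play at step 5.
Why nothing smaller works: aborting no one leaves the state deadlocked as given.
The survivors complete as P1, P2, P8, P3, P7. Step-by-step check (starting from the post-abort pool):
  pool = (2, 6, 2)
  P1: need (0, 3, 1) fits (2, 6, 2); releases (2, 1, 0), pool now (4, 7, 2)
  P2: need (3, 1, 1) fits (4, 7, 2); releases (1, 1, 1), pool now (5, 8, 3)
  P8: need (5, 5, 1) fits (5, 8, 3); releases (3, 1, 1), pool now (8, 9, 4)
  P3: need (7, 6, 2) fits (8, 9, 4); releases (1, 1, 1), pool now (9, 10, 5)
  P7: need (1, 3, 5) fits (9, 10, 5); releases (1, 2, 1), pool now (10, 12, 6)


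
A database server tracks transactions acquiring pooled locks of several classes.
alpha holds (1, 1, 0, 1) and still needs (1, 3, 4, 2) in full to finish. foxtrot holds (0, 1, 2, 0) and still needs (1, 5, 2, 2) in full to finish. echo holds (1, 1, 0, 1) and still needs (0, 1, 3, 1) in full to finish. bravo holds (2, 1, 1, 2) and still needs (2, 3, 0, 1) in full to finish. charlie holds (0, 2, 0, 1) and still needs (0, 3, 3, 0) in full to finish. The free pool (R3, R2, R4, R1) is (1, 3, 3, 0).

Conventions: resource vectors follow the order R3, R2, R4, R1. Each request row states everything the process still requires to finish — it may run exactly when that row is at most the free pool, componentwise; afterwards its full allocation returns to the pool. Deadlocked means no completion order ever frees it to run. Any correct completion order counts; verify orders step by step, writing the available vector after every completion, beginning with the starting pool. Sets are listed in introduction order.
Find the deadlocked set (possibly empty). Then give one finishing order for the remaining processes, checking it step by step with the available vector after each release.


No process is deadlocked.
Key observation: the pool covers charlie at once, and every later process fits after earlier releases.
One completion order for the rest: charlie, echo, bravo, alpha, foxtrot. Walking it through:
  pool = (1, 3, 3, 0)
  charlie: need (0, 3, 3, 0) fits (1, 3, 3, 0); releases (0, 2, 0, 1), pool now (1, 5, 3, 1)
  echo: need (0, 1, 3, 1) fits (1, 5, 3, 1); releases (1, 1, 0, 1), pool now (2, 6, 3, 2)
  bravo: need (2, 3, 0, 1) fits (2, 6, 3, 2); releases (2, 1, 1, 2), pool now (4, 7, 4, 4)
  alpha: need (1, 3, 4, 2) fits (4, 7, 4, 4); releases (1, 1, 0, 1), pool now (5, 8, 4, 5)
  foxtrot: need (1, 5, 2, 2) fits (5, 8, 4, 5); releases (0, 1, 2, 0), pool now (5, 9, 6, 5)


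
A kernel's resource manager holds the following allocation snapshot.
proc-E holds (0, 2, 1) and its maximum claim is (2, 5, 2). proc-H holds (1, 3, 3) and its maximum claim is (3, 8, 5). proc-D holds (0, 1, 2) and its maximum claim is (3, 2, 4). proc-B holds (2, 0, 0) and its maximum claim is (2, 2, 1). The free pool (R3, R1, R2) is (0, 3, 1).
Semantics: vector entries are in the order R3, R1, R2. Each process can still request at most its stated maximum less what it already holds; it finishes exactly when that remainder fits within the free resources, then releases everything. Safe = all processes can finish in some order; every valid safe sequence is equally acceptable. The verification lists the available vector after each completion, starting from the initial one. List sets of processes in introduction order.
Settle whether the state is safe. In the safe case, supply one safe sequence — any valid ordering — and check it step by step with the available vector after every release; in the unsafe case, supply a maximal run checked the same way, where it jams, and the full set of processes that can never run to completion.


SAFE, for example via the order proc-B, proc-E, proc-H, proc-D.
Key observation: the order's first zero-slack moment is proc-B ((0, 2, 1) needed, (0, 3, 1) free — a requested resource with nothing to spare).
Step-by-step check:
  pool = (0, 3, 1)
  proc-B: need (0, 2, 1) fits (0, 3, 1); releases (2, 0, 0), pool now (2, 3, 1)
  proc-E: need (2, 3, 1) fits (2, 3, 1); releases (0, 2, 1), pool now (2, 5, 2)
  proc-H: need (2, 5, 2) fits (2, 5, 2); releases (1, 3, 3), pool now (3, 8, 5)
  proc-D: need (3, 1, 2) fits (3, 8, 5); releases (0, 1, 2), pool now (3, 9, 7)


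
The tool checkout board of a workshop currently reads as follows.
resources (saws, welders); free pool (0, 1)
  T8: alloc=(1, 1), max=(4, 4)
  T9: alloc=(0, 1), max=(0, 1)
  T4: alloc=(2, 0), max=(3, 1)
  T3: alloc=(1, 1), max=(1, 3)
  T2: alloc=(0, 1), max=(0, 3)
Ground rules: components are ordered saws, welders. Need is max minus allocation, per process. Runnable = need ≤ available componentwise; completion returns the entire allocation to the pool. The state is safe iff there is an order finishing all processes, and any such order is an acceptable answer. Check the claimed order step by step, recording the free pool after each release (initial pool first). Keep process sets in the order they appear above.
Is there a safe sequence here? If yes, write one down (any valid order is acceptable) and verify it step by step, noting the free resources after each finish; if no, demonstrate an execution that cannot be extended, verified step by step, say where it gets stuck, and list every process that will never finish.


SAFE, for example via the order T9, T3, T4, T2, T8.
Key observation: reading the order forward, T3 is the first process whose need (0, 2) meets the free pool (0, 2) exactly on a resource it requests.
Verifying each step:
  pool = (0, 1)
  run T9 (needs (0, 0), free (0, 1)); after release of (0, 1) the pool is (0, 2)
  run T3 (needs (0, 2), free (0, 2)); after release of (1, 1) the pool is (1, 3)
  run T4 (needs (1, 1), free (1, 3)); after release of (2, 0) the pool is (3, 3)
  run T2 (needs (0, 2), free (3, 3)); after release of (0, 1) the pool is (3, 4)
  run T8 (needs (3, 3), free (3, 4)); after release of (1, 1) the pool is (4, 5)


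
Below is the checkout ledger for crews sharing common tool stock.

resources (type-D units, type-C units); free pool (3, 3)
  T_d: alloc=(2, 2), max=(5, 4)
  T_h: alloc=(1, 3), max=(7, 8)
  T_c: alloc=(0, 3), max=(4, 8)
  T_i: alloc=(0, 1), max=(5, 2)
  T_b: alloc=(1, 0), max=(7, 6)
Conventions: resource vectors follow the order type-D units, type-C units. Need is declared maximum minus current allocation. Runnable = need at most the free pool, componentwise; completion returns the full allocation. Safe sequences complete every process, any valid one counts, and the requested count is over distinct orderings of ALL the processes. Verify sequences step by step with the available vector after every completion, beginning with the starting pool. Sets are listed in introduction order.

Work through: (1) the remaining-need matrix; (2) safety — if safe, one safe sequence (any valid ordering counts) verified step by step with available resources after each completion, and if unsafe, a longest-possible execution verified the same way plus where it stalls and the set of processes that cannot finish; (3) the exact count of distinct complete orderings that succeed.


(1) Remaining need (order type-D units, type-C units):
  T_d: (3, 2)
  T_h: (6, 5)
  T_c: (4, 5)
  T_i: (5, 1)
  T_b: (6, 6)
(2) The state is UNSAFE.
Key observation: type-D units is the bottleneck — with T_d, T_c, T_i done the pool holds (5, 9), short of every remaining need.
The run T_d, T_c, T_i cannot be extended any further. Step-by-step check:
  pool = (3, 3)
  run T_d (needs (3, 2), free (3, 3)); after release of (2, 2) the pool is (5, 5)
  run T_c (needs (4, 5), free (5, 5)); after release of (0, 3) the pool is (5, 8)
  run T_i (needs (5, 1), free (5, 8)); after release of (0, 1) the pool is (5, 9)
  blocked: T_h wants (6, 5), pool (5, 9) — not enough type-D units
  blocked: T_b wants (6, 6), pool (5, 9) — not enough type-D units
Permanently blocked: T_h and T_b.
(3) The exact count: 0 of the possible complete orderings are safe sequences.


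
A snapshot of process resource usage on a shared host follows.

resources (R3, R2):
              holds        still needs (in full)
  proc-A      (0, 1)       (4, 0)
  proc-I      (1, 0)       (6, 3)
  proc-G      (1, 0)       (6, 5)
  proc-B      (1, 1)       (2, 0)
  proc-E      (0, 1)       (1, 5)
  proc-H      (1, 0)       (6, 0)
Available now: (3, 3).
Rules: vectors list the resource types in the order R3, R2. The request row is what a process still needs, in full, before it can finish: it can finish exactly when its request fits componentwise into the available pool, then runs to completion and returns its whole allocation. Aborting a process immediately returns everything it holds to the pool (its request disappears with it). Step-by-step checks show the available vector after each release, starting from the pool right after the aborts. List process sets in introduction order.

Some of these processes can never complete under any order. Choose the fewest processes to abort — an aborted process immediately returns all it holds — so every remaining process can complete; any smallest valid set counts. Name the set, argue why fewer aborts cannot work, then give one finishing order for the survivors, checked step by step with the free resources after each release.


Abort proc-I and proc-G.
Key observation: aborting proc-I and proc-G returns (2, 0), and proc-H — hopeless before — runs at step 4 with the returned capacity in the pool.
Why nothing smaller works — every single abort fails: proc-A alone leaves proc-I blocked (short on R3); proc-I alone leaves proc-G blocked (short on R3); proc-G alone leaves proc-I blocked (short on R3); proc-B alone leaves proc-I blocked (short on R3); proc-E alone leaves proc-I blocked (short on R3); proc-H alone leaves proc-I blocked (short on R3).
Survivors finish in the order: proc-A, proc-B, proc-E, proc-H. Verifying each step (pool after the aborts first):
  pool = (5, 3)
  proc-A: need (4, 0) fits (5, 3); releases (0, 1), pool now (5, 4)
  proc-B: need (2, 0) fits (5, 4); releases (1, 1), pool now (6, 5)
  proc-E: need (1, 5) fits (6, 5); releases (0, 1), pool now (6, 6)
  proc-H: need (6, 0) fits (6, 6); releases (1, 0), pool now (7, 6)


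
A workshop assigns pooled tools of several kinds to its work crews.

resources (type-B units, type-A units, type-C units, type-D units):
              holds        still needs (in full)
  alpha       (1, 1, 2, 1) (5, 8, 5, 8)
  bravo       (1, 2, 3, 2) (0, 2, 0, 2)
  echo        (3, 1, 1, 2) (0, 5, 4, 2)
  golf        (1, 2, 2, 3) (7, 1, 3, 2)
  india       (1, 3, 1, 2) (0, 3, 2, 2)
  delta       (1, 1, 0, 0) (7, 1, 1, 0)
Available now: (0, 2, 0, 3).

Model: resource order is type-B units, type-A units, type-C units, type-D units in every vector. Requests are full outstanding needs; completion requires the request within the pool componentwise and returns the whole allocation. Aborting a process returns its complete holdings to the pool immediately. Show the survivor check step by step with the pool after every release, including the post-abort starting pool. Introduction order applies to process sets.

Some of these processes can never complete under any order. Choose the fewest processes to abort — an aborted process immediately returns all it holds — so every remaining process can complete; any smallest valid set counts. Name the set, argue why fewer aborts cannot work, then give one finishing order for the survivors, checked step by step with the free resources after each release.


Abort delta.
Key observation: golf could never have finished before the abort; with (1, 1, 0, 0) returned by delta, it fits at step 5.
Why nothing smaller works: aborting no one leaves the state deadlocked as given.
One survivor order: bravo, india, echo, alpha, golf. Verifying each step (post-abort pool first):
  pool = (1, 3, 0, 3)
  bravo needs (0, 2, 0, 2) <= (1, 3, 0, 3) -> finishes; pool += (1, 2, 3, 2) = (2, 5, 3, 5)
  india needs (0, 3, 2, 2) <= (2, 5, 3, 5) -> finishes; pool += (1, 3, 1, 2) = (3, 8, 4, 7)
  echo needs (0, 5, 4, 2) <= (3, 8, 4, 7) -> finishes; pool += (3, 1, 1, 2) = (6, 9, 5, 9)
  alpha needs (5, 8, 5, 8) <= (6, 9, 5, 9) -> finishes; pool += (1, 1, 2, 1) = (7, 10, 7, 10)
  golf needs (7, 1, 3, 2) <= (7, 10, 7, 10) -> finishes; pool += (1, 2, 2, 3) = (8, 12, 9, 13)


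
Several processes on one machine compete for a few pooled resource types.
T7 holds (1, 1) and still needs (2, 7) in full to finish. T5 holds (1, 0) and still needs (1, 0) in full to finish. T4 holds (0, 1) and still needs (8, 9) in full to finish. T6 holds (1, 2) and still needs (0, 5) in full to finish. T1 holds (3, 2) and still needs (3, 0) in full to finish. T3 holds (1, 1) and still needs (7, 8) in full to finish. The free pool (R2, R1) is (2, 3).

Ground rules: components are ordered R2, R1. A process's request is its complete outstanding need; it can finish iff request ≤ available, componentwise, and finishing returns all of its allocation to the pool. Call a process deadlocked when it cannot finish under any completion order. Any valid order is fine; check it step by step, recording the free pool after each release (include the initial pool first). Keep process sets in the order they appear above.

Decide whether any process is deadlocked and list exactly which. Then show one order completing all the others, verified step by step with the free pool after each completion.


The deadlocked set is empty.
Key observation: T5 leads a chain of completions in which each release enables another process.
The rest can finish in the order T5, T1, T6, T7, T3, T4. Step-by-step check:
  pool = (2, 3)
  T5 needs (1, 0) <= (2, 3) -> finishes; pool += (1, 0) = (3, 3)
  T1 needs (3, 0) <= (3, 3) -> finishes; pool += (3, 2) = (6, 5)
  T6 needs (0, 5) <= (6, 5) -> finishes; pool += (1, 2) = (7, 7)
  T7 needs (2, 7) <= (7, 7) -> finishes; pool += (1, 1) = (8, 8)
  T3 needs (7, 8) <= (8, 8) -> finishes; pool += (1, 1) = (9, 9)
  T4 needs (8, 9) <= (9, 9) -> finishes; pool += (0, 1) = (9, 10)


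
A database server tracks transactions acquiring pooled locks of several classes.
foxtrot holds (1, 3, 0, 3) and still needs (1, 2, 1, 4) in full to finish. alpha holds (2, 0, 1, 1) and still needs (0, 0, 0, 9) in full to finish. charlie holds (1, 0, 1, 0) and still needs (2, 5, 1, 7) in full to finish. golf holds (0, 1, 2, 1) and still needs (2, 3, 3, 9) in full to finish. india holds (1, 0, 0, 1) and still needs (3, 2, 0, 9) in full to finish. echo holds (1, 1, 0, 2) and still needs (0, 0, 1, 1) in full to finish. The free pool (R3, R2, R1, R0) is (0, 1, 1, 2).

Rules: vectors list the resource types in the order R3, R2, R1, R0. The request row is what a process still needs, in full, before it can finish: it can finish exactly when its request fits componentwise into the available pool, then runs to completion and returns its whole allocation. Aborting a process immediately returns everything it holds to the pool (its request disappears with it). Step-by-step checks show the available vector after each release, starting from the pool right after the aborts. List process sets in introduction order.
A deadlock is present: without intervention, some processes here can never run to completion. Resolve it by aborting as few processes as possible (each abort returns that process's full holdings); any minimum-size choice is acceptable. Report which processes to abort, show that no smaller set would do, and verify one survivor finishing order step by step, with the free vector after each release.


The answer: abort alpha and golf.
Key observation: no ordering could ever have run india before the abort of alpha and golf; with (2, 1, 3, 2) back in the pool it fits at step 4.
Why nothing smaller works — every single abort fails: foxtrot alone leaves alpha blocked (short on R0); alpha alone leaves golf blocked (short on R0); charlie alone leaves alpha blocked (short on R0); golf alone leaves alpha blocked (short on R0); india alone leaves alpha blocked (short on R0); echo alone leaves alpha blocked (short on R0).
The survivors complete as echo, foxtrot, charlie, india. Verifying each step (starting from the post-abort pool):
  pool = (2, 2, 4, 4)
  run echo (needs (0, 0, 1, 1), free (2, 2, 4, 4)); after release of (1, 1, 0, 2) the pool is (3, 3, 4, 6)
  run foxtrot (needs (1, 2, 1, 4), free (3, 3, 4, 6)); after release of (1, 3, 0, 3) the pool is (4, 6, 4, 9)
  run charlie (needs (2, 5, 1, 7), free (4, 6, 4, 9)); after release of (1, 0, 1, 0) the pool is (5, 6, 5, 9)
  run india (needs (3, 2, 0, 9), free (5, 6, 5, 9)); after release of (1, 0, 0, 1) the pool is (6, 6, 5, 10)


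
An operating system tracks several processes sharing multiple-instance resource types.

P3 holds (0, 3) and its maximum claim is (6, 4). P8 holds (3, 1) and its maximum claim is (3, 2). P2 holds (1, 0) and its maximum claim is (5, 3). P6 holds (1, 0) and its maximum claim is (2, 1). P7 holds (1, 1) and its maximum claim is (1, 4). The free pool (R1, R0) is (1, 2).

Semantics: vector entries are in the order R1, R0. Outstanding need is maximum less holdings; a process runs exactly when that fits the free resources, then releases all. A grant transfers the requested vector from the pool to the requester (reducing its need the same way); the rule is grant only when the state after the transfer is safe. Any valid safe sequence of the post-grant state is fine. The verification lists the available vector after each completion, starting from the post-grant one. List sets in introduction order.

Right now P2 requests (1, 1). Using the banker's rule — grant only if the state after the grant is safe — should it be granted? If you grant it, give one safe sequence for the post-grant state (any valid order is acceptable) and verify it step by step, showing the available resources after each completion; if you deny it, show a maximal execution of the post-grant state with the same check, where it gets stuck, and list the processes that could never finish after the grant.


GRANT. The post-grant state is safe; one safe sequence: P8, P2, P7, P6, P3.
Key observation: after the grant the pool drops to (0, 1), which still lets P8 finish first and unwind the rest.
Check on the post-grant state, step by step:
  pool = (0, 1)
  P8 needs (0, 1) <= (0, 1) -> finishes; pool += (3, 1) = (3, 2)
  P2 needs (3, 2) <= (3, 2) -> finishes; pool += (2, 1) = (5, 3)
  P7 needs (0, 3) <= (5, 3) -> finishes; pool += (1, 1) = (6, 4)
  P6 needs (1, 1) <= (6, 4) -> finishes; pool += (1, 0) = (7, 4)
  P3 needs (6, 1) <= (7, 4) -> finishes; pool += (0, 3) = (7, 7)


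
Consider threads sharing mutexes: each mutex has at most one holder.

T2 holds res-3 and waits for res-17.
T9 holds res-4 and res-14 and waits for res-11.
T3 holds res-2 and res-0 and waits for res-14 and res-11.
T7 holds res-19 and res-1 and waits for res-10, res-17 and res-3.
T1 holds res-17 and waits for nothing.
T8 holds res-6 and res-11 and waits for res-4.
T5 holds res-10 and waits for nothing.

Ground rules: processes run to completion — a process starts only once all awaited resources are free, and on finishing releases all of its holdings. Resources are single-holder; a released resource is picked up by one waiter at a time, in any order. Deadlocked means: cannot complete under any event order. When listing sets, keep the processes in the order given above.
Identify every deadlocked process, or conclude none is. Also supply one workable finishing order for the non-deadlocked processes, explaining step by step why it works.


Deadlocked set: T9, T3 and T8.
Key observation: the loop T9 -> T8 -> T9 blocks itself forever; T3 waits into the deadlock from upstream.
A valid finishing order for the others: T5, T1, T2, T7.
Walking it through:
  T5 waits on nothing -> runs at once and releases res-10
  T1 waits on nothing -> runs at once and releases res-17
  T2: everything it awaited (res-17) is free; runs, freeing res-3
  T7: everything it awaited (res-10, res-17 and res-3) is free; runs, freeing res-19 and res-1


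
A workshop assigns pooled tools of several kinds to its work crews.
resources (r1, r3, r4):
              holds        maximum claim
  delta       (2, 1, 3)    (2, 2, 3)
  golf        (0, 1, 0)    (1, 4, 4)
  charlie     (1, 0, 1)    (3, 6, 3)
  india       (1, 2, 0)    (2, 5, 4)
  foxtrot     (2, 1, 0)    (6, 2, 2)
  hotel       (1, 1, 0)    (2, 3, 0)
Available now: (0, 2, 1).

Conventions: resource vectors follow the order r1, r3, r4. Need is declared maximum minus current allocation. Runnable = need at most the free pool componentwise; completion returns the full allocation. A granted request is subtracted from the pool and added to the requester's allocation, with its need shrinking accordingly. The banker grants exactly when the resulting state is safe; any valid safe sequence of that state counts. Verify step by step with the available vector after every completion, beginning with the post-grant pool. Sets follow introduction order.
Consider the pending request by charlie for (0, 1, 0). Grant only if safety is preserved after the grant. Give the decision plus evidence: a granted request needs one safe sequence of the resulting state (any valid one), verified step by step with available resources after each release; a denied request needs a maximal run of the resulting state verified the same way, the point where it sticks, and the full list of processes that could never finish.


GRANT: granting preserves safety; a valid post-grant sequence is delta, hotel, india, charlie, golf, foxtrot.
Key observation: even at the reduced pool (0, 1, 1), delta fits immediately, so safety survives the grant.
Check on the post-grant state, step by step:
  pool = (0, 1, 1)
  delta needs (0, 1, 0) <= (0, 1, 1) -> finishes; pool += (2, 1, 3) = (2, 2, 4)
  hotel needs (1, 2, 0) <= (2, 2, 4) -> finishes; pool += (1, 1, 0) = (3, 3, 4)
  india needs (1, 3, 4) <= (3, 3, 4) -> finishes; pool += (1, 2, 0) = (4, 5, 4)
  charlie needs (2, 5, 2) <= (4, 5, 4) -> finishes; pool += (1, 1, 1) = (5, 6, 5)
  golf needs (1, 3, 4) <= (5, 6, 5) -> finishes; pool += (0, 1, 0) = (5, 7, 5)
  foxtrot needs (4, 1, 2) <= (5, 7, 5) -> finishes; pool += (2, 1, 0) = (7, 8, 5)
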